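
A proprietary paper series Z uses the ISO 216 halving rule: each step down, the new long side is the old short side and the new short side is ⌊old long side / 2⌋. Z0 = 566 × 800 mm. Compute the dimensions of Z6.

Z1: ⌊800/2⌋ × 566 = 400 × 566 mm
Z2: ⌊566/2⌋ × 400 = 283 × 400 mm
Z3: ⌊400/2⌋ × 283 = 200 × 283 mm
Z4: ⌊283/2⌋ × 200 = 141 × 200 mm
Z5: ⌊200/2⌋ × 141 = 100 × 141 mm
Z6: ⌊141/2⌋ × 100 = 70 × 100 mm

70 × 100 mm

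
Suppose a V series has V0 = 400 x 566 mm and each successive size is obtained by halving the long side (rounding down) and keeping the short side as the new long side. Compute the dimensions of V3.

141 × 200 mm

V1: ⌊566/2⌋ × 400 = 283 × 400 mm
V2: ⌊400/2⌋ × 283 = 200 × 283 mm
V3: ⌊283/2⌋ × 200 = 141 × 200 mm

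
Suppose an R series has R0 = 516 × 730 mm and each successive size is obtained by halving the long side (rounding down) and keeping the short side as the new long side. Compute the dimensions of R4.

R1: ⌊730/2⌋ × 516 = 365 × 516 mm
R2: ⌊516/2⌋ × 365 = 258 × 365 mm
R3: ⌊365/2⌋ × 258 = 182 × 258 mm
R4: ⌊258/2⌋ × 182 = 129 × 182 mm

129 × 182 mm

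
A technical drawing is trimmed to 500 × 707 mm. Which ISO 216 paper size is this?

B2 (500 × 707 mm)

Aspect ratio 707/500 ≈ 1.414 — close to the ISO √2 ≈ 1.414.
In the B-series (B0 = 1000 × 1414 mm): B2 = 500 × 707 mm.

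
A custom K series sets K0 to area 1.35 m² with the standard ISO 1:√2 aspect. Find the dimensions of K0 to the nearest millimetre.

977 × 1382 mm

Let the short side be w mm. Then w · w√2 = 1.35 m² = 1,350,000 mm².
w² = 1,350,000/√2, so w ≈ 977.0 mm; long side = w√2 ≈ 1381.7 mm.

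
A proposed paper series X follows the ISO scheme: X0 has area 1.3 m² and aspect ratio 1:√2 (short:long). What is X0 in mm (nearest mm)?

Let the short side be w mm. Then w · w√2 = 1.3 m² = 1,300,000 mm².
w² = 1,300,000/√2, so w ≈ 958.8 mm; long side = w√2 ≈ 1355.9 mm.

959 × 1356 mm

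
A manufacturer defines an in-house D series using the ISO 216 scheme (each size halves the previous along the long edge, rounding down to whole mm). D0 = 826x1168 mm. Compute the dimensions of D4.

206 × 292 mm

D1: ⌊1168/2⌋ × 826 = 584 × 826 mm
D2: ⌊826/2⌋ × 584 = 413 × 584 mm
D3: ⌊584/2⌋ × 413 = 292 × 413 mm
D4: ⌊413/2⌋ × 292 = 206 × 292 mm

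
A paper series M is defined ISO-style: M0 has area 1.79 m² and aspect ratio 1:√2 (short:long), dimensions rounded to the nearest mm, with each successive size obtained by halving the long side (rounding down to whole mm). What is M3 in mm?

Let M0's short side be w mm. w · w√2 = 1.79 m² = 1,790,000 mm², so w ≈ 1125.0 mm and w√2 ≈ 1591.1 mm → M0 = 1125 × 1591 mm.
M1: ⌊1591/2⌋ × 1125 = 795 × 1125 mm
M2: ⌊1125/2⌋ × 795 = 562 × 795 mm
M3: ⌊795/2⌋ × 562 = 397 × 562 mm

397 × 562 mm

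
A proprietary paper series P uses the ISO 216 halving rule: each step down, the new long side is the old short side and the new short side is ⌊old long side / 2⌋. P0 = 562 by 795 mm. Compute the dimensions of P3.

P1: ⌊795/2⌋ × 562 = 397 × 562 mm
P2: ⌊562/2⌋ × 397 = 281 × 397 mm
P3: ⌊397/2⌋ × 281 = 198 × 281 mm

198 × 281 mm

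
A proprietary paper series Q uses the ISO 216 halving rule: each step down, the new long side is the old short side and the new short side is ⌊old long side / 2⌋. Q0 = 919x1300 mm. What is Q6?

114 × 162 mm

Q1 = 650 × 919 mm (from Q0 by 1 halving).
Q2: ⌊919/2⌋ × 650 = 459 × 650 mm
Q3: ⌊650/2⌋ × 459 = 325 × 459 mm
Q4: ⌊459/2⌋ × 325 = 229 × 325 mm
Q5: ⌊325/2⌋ × 229 = 162 × 229 mm
Q6: ⌊229/2⌋ × 162 = 114 × 162 mm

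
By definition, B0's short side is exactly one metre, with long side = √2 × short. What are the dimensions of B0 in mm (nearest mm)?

1000 × 1414 mm

Short side = 1000 mm; long side = 1000√2 ≈ 1414.2 mm.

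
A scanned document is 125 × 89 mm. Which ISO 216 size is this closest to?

Aspect ratio 125/89 ≈ 1.404 — close to the ISO √2 ≈ 1.414.
In the B-series (B0 = 1000 × 1414 mm): B7 = 88 × 125 mm.
Off by 1 mm total — nearest standard size.

B7 (88 × 125 mm)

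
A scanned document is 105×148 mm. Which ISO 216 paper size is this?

Aspect ratio 148/105 ≈ 1.410 — close to the ISO √2 ≈ 1.414.
In the A-series (A0 area = 1 m²): A6 = 105 × 148 mm.

A6 (105 × 148 mm)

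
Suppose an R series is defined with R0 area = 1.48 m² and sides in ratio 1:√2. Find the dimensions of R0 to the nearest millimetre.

Let the short side be w mm. Then w · w√2 = 1.48 m² = 1,480,000 mm².
w² = 1,480,000/√2, so w ≈ 1023.0 mm; long side = w√2 ≈ 1446.7 mm.

1023 × 1447 mm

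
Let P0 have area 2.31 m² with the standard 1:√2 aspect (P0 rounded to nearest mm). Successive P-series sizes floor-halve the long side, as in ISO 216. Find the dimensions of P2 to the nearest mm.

Let P0's short side be w mm. w · w√2 = 2.31 m² = 2,310,000 mm², so w ≈ 1278.1 mm and w√2 ≈ 1807.4 mm → P0 = 1278 × 1807 mm.
P1: ⌊1807/2⌋ × 1278 = 903 × 1278 mm
P2: ⌊1278/2⌋ × 903 = 639 × 903 mm

639 × 903 mm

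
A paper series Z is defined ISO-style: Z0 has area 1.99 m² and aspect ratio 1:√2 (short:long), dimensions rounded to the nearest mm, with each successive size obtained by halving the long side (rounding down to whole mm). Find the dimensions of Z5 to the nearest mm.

Let Z0's short side be w mm. w · w√2 = 1.99 m² = 1,990,000 mm², so w ≈ 1186.2 mm and w√2 ≈ 1677.6 mm → Z0 = 1186 × 1678 mm.
Z1: ⌊1678/2⌋ × 1186 = 839 × 1186 mm
Z2: ⌊1186/2⌋ × 839 = 593 × 839 mm
Z3: ⌊839/2⌋ × 593 = 419 × 593 mm
Z4: ⌊593/2⌋ × 419 = 296 × 419 mm
Z5: ⌊419/2⌋ × 296 = 209 × 296 mm

209 × 296 mm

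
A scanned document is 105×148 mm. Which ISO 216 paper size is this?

A6 (105 × 148 mm)

Aspect ratio 148/105 ≈ 1.410 — close to the ISO √2 ≈ 1.414.
In the A-series (A0 area = 1 m²): A6 = 105 × 148 mm.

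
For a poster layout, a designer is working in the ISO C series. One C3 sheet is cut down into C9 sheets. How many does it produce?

64

Each ISO step halves the sheet: 1 × C3 → 2 × C4 → 4 × C5 → 8 × C6 → …
From C3 to C9 is 6 halving steps: 2^6 = 64.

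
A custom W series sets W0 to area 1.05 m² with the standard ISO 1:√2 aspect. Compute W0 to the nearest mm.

Let the short side be w mm. Then w · w√2 = 1.05 m² = 1,050,000 mm².
w² = 1,050,000/√2, so w ≈ 861.7 mm; long side = w√2 ≈ 1218.6 mm.

862 × 1219 mm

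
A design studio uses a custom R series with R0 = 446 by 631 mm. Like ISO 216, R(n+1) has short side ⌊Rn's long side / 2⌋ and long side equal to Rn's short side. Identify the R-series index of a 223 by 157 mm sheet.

R3

R0: 446 × 631 mm
R1: 315 × 446 mm
R2: 223 × 315 mm
R3: 157 × 223 mm
R4: 111 × 157 mm
→ matches R3.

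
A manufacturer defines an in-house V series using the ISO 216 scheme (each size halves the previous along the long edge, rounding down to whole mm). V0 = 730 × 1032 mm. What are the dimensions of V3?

258 × 365 mm

V1: ⌊1032/2⌋ × 730 = 516 × 730 mm
V2: ⌊730/2⌋ × 516 = 365 × 516 mm
V3: ⌊516/2⌋ × 365 = 258 × 365 mm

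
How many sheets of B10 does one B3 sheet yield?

Each ISO step halves the sheet: 1 × B3 → 2 × B4 → 4 × B5 → 8 × B6 → …
From B3 to B10 is 7 halving steps: 2^7 = 128.

128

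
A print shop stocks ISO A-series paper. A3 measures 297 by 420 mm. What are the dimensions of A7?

A4: ⌊420/2⌋ × 297 = 210 × 297 mm
A5: ⌊297/2⌋ × 210 = 148 × 210 mm
A6: ⌊210/2⌋ × 148 = 105 × 148 mm
A7: ⌊148/2⌋ × 105 = 74 × 105 mm

74 × 105 mm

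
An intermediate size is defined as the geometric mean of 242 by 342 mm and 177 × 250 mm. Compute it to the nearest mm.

Short side: √(242 · 177) = √42834 ≈ 207.0 → 207 mm
Long side: √(342 · 250) = √85500 ≈ 292.4 → 292 mm

207 × 292 mm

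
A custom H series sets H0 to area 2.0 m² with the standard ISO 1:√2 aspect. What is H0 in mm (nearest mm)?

1189 × 1682 mm

Let the short side be w mm. Then w · w√2 = 2.0 m² = 2,000,000 mm².
w² = 2,000,000/√2, so w ≈ 1189.2 mm; long side = w√2 ≈ 1681.8 mm.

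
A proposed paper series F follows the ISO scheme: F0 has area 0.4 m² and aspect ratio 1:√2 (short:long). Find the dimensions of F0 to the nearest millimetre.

Let the short side be w mm. Then w · w√2 = 0.4 m² = 400,000 mm².
w² = 400,000/√2, so w ≈ 531.8 mm; long side = w√2 ≈ 752.1 mm.

532 × 752 mm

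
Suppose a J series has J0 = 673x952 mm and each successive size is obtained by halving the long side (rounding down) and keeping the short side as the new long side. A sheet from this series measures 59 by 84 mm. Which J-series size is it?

J7

J0: 673 × 952 mm
J1: 476 × 673 mm
J2: 336 × 476 mm
J3: 238 × 336 mm
J4: 168 × 238 mm
J5: 119 × 168 mm
J6: 84 × 119 mm
J7: 59 × 84 mm
J8: 42 × 59 mm
→ matches J7.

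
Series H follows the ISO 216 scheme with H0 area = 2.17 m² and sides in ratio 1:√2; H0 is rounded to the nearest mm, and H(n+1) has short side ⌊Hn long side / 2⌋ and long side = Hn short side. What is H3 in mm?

Let H0's short side be w mm. w · w√2 = 2.17 m² = 2,170,000 mm², so w ≈ 1238.7 mm and w√2 ≈ 1751.8 mm → H0 = 1239 × 1752 mm.
H1: ⌊1752/2⌋ × 1239 = 876 × 1239 mm
H2: ⌊1239/2⌋ × 876 = 619 × 876 mm
H3: ⌊876/2⌋ × 619 = 438 × 619 mm

438 × 619 mm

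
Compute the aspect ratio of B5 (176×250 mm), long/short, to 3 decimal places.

1.420

250 / 176 = 1.420
ISO 216 targets √2 ≈ 1.414; the +0.006 deviation is from mm rounding.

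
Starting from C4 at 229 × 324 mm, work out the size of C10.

28 × 40 mm

C5: ⌊324/2⌋ × 229 = 162 × 229 mm
C6: ⌊229/2⌋ × 162 = 114 × 162 mm
C7: ⌊162/2⌋ × 114 = 81 × 114 mm
C8: ⌊114/2⌋ × 81 = 57 × 81 mm
C9: ⌊81/2⌋ × 57 = 40 × 57 mm
C10: ⌊57/2⌋ × 40 = 28 × 40 mm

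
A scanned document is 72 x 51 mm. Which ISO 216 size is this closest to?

Aspect ratio 72/51 ≈ 1.412 — close to the ISO √2 ≈ 1.414.
In the A-series (A0 area = 1 m²): A8 = 52 × 74 mm.
Off by 3 mm total — nearest standard size.

A8 (52 × 74 mm)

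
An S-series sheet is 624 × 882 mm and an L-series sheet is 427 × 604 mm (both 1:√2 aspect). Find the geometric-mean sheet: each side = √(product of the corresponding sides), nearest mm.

516 × 730 mm

Short side: √(624 · 427) = √266448 ≈ 516.2 → 516 mm
Long side: √(882 · 604) = √532728 ≈ 729.9 → 730 mm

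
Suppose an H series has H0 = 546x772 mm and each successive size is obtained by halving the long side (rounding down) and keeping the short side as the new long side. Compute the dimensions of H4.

136 × 193 mm

H1 = 386 × 546 mm (from H0 by 1 halving).
H2: ⌊546/2⌋ × 386 = 273 × 386 mm
H3: ⌊386/2⌋ × 273 = 193 × 273 mm
H4: ⌊273/2⌋ × 193 = 136 × 193 mm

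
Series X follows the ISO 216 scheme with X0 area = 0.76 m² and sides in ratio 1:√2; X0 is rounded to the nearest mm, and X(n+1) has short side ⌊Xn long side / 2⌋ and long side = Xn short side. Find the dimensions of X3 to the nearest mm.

Let X0's short side be w mm. w · w√2 = 0.76 m² = 760,000 mm², so w ≈ 733.1 mm and w√2 ≈ 1036.7 mm → X0 = 733 × 1037 mm.
X1: ⌊1037/2⌋ × 733 = 518 × 733 mm
X2: ⌊733/2⌋ × 518 = 366 × 518 mm
X3: ⌊518/2⌋ × 366 = 259 × 366 mm

259 × 366 mm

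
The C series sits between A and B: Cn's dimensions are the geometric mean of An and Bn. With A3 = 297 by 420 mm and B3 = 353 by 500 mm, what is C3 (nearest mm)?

324 × 458 mm

Short side: √(297 · 353) = √104841 ≈ 323.8 → 324 mm
Long side: √(420 · 500) = √210000 ≈ 458.3 → 458 mm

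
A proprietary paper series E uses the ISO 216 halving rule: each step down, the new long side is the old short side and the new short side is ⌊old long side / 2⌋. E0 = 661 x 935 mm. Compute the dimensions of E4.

E1: ⌊935/2⌋ × 661 = 467 × 661 mm
E2: ⌊661/2⌋ × 467 = 330 × 467 mm
E3: ⌊467/2⌋ × 330 = 233 × 330 mm
E4: ⌊330/2⌋ × 233 = 165 × 233 mm

165 × 233 mm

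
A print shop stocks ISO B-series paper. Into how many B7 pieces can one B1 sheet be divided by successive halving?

64

Each ISO step halves the sheet: 1 × B1 → 2 × B2 → 4 × B3 → 8 × B4 → …
From B1 to B7 is 6 halving steps: 2^6 = 64.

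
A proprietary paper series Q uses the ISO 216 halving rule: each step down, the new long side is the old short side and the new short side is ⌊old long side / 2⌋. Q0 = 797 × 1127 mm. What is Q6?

99 × 140 mm

Q1: ⌊1127/2⌋ × 797 = 563 × 797 mm
Q2: ⌊797/2⌋ × 563 = 398 × 563 mm
Q3: ⌊563/2⌋ × 398 = 281 × 398 mm
Q4: ⌊398/2⌋ × 281 = 199 × 281 mm
Q5: ⌊281/2⌋ × 199 = 140 × 199 mm
Q6: ⌊199/2⌋ × 140 = 99 × 140 mm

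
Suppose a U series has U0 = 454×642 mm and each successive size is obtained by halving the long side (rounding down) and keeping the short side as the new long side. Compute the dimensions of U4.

113 × 160 mm

U1: ⌊642/2⌋ × 454 = 321 × 454 mm
U2: ⌊454/2⌋ × 321 = 227 × 321 mm
U3: ⌊321/2⌋ × 227 = 160 × 227 mm
U4: ⌊227/2⌋ × 160 = 113 × 160 mm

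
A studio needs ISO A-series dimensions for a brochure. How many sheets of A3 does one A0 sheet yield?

Each ISO step halves the sheet: 1 × A0 → 2 × A1 → 4 × A2 → 8 × A3
From A0 to A3 is 3 halving steps: 2^3 = 8.

8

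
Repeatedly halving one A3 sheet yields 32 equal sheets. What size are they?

32 = 2^5, so 5 halving steps.
A3 → A4 → … → A8 after 5 steps.

A8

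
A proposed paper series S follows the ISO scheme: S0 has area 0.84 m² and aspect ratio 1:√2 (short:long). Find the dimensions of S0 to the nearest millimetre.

Let the short side be w mm. Then w · w√2 = 0.84 m² = 840,000 mm².
w² = 840,000/√2, so w ≈ 770.7 mm; long side = w√2 ≈ 1089.9 mm.

771 × 1090 mm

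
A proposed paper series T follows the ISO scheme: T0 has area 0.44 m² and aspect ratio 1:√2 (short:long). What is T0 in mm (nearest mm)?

Let the short side be w mm. Then w · w√2 = 0.44 m² = 440,000 mm².
w² = 440,000/√2, so w ≈ 557.8 mm; long side = w√2 ≈ 788.8 mm.

558 × 789 mm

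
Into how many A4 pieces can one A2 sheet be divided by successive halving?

4

Each ISO step halves the sheet: 1 × A2 → 2 × A3 → 4 × A4
From A2 to A4 is 2 halving steps: 2^2 = 4.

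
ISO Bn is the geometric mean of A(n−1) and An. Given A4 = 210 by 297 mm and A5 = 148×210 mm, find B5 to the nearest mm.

176 × 250 mm

Short side: √(210 · 148) = √31080 ≈ 176.3 → 176 mm
Long side: √(297 · 210) = √62370 ≈ 249.7 → 250 mm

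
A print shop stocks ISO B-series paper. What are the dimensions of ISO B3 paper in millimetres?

353 × 500 mm

B0 = 1000 × 1414 mm (B0 has a 1000 mm short side, aspect 1:√2).
B1: ⌊1414/2⌋ × 1000 = 707 × 1000 mm
B2: ⌊1000/2⌋ × 707 = 500 × 707 mm
B3: ⌊707/2⌋ × 500 = 353 × 500 mm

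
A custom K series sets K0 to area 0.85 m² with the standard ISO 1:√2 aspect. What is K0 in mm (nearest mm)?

Let the short side be w mm. Then w · w√2 = 0.85 m² = 850,000 mm².
w² = 850,000/√2, so w ≈ 775.3 mm; long side = w√2 ≈ 1096.4 mm.

775 × 1096 mm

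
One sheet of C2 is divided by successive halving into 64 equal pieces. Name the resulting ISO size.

C8

64 = 2^6, so 6 halving steps.
C2 → C3 → … → C8 after 6 steps.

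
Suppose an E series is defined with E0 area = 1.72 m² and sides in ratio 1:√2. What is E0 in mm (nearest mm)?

1103 × 1560 mm

Let the short side be w mm. Then w · w√2 = 1.72 m² = 1,720,000 mm².
w² = 1,720,000/√2, so w ≈ 1102.8 mm; long side = w√2 ≈ 1559.6 mm.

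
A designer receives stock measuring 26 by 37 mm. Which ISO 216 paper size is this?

A10 (26 × 37 mm)

Aspect ratio 37/26 ≈ 1.423 — close to the ISO √2 ≈ 1.414.
In the A-series (A0 area = 1 m²): A10 = 26 × 37 mm.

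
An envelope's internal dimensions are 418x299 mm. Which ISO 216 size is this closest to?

A3 (297 × 420 mm)

Aspect ratio 418/299 ≈ 1.398 (ISO target is √2 ≈ 1.414).
In the A-series (A0 area = 1 m²): A3 = 297 × 420 mm.
Off by 4 mm total — nearest standard size.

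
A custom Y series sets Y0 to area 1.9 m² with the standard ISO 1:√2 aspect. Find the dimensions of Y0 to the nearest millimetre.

1159 × 1639 mm

Let the short side be w mm. Then w · w√2 = 1.9 m² = 1,900,000 mm².
w² = 1,900,000/√2, so w ≈ 1159.1 mm; long side = w√2 ≈ 1639.2 mm.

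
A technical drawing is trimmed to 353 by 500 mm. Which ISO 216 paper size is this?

Aspect ratio 500/353 ≈ 1.416 — close to the ISO √2 ≈ 1.414.
In the B-series (B0 = 1000 × 1414 mm): B3 = 353 × 500 mm.

B3 (353 × 500 mm)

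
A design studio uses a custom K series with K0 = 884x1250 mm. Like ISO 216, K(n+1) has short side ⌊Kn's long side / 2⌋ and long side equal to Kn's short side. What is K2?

K1: ⌊1250/2⌋ × 884 = 625 × 884 mm
K2: ⌊884/2⌋ × 625 = 442 × 625 mm

442 × 625 mm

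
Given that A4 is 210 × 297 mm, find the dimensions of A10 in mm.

A5: ⌊297/2⌋ × 210 = 148 × 210 mm
A6: ⌊210/2⌋ × 148 = 105 × 148 mm
A7: ⌊148/2⌋ × 105 = 74 × 105 mm
A8: ⌊105/2⌋ × 74 = 52 × 74 mm
A9: ⌊74/2⌋ × 52 = 37 × 52 mm
A10: ⌊52/2⌋ × 37 = 26 × 37 mm

26 × 37 mm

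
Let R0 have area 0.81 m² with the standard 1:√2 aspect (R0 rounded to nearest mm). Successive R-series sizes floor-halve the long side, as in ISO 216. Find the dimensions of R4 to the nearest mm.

Let R0's short side be w mm. w · w√2 = 0.81 m² = 810,000 mm², so w ≈ 756.8 mm and w√2 ≈ 1070.3 mm → R0 = 757 × 1070 mm.
R1: ⌊1070/2⌋ × 757 = 535 × 757 mm
R2: ⌊757/2⌋ × 535 = 378 × 535 mm
R3: ⌊535/2⌋ × 378 = 267 × 378 mm
R4: ⌊378/2⌋ × 267 = 189 × 267 mm

189 × 267 mm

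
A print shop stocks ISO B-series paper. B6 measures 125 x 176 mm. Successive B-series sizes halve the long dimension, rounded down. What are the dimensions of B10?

B7: ⌊176/2⌋ × 125 = 88 × 125 mm
B8: ⌊125/2⌋ × 88 = 62 × 88 mm
B9: ⌊88/2⌋ × 62 = 44 × 62 mm
B10: ⌊62/2⌋ × 44 = 31 × 44 mm

31 × 44 mm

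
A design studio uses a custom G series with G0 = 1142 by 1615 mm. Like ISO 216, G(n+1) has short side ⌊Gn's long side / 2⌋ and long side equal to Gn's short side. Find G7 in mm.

100 × 142 mm

G1 = 807 × 1142 mm (from G0 by 1 halving).
G2: ⌊1142/2⌋ × 807 = 571 × 807 mm
G3: ⌊807/2⌋ × 571 = 403 × 571 mm
G4: ⌊571/2⌋ × 403 = 285 × 403 mm
G5: ⌊403/2⌋ × 285 = 201 × 285 mm
G6: ⌊285/2⌋ × 201 = 142 × 201 mm
G7: ⌊201/2⌋ × 142 = 100 × 142 mm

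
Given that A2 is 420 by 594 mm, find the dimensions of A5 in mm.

148 × 210 mm

A3: ⌊594/2⌋ × 420 = 297 × 420 mm
A4: ⌊420/2⌋ × 297 = 210 × 297 mm
A5: ⌊297/2⌋ × 210 = 148 × 210 mm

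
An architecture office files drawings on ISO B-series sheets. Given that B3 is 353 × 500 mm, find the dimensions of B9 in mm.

44 × 62 mm

B4: ⌊500/2⌋ × 353 = 250 × 353 mm
B5: ⌊353/2⌋ × 250 = 176 × 250 mm
B6: ⌊250/2⌋ × 176 = 125 × 176 mm
B7: ⌊176/2⌋ × 125 = 88 × 125 mm
B8: ⌊125/2⌋ × 88 = 62 × 88 mm
B9: ⌊88/2⌋ × 62 = 44 × 62 mm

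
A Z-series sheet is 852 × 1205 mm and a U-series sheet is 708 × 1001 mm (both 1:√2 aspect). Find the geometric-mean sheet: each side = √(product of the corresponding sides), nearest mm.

Short side: √(852 · 708) = √603216 ≈ 776.7 → 777 mm
Long side: √(1205 · 1001) = √1206205 ≈ 1098.3 → 1098 mm

777 × 1098 mm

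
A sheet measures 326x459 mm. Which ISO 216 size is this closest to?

Aspect ratio 459/326 ≈ 1.408 — close to the ISO √2 ≈ 1.414.
In the C-series (envelope sizes, between A and B): C3 = 324 × 458 mm.
Off by 3 mm total — nearest standard size.

C3 (324 × 458 mm)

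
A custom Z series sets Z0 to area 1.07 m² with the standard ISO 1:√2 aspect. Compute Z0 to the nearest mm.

Let the short side be w mm. Then w · w√2 = 1.07 m² = 1,070,000 mm².
w² = 1,070,000/√2, so w ≈ 869.8 mm; long side = w√2 ≈ 1230.1 mm.

870 × 1230 mm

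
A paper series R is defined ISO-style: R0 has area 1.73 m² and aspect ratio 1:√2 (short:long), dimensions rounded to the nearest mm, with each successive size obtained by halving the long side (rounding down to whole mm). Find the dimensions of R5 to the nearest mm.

195 × 276 mm

Let R0's short side be w mm. w · w√2 = 1.73 m² = 1,730,000 mm², so w ≈ 1106.0 mm and w√2 ≈ 1564.2 mm → R0 = 1106 × 1564 mm.
R1: ⌊1564/2⌋ × 1106 = 782 × 1106 mm
R2: ⌊1106/2⌋ × 782 = 553 × 782 mm
R3: ⌊782/2⌋ × 553 = 391 × 553 mm
R4: ⌊553/2⌋ × 391 = 276 × 391 mm
R5: ⌊391/2⌋ × 276 = 195 × 276 mm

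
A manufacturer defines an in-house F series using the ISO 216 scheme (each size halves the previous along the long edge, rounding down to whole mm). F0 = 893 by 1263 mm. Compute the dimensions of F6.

F1 = 631 × 893 mm (from F0 by 1 halving).
F2: ⌊893/2⌋ × 631 = 446 × 631 mm
F3: ⌊631/2⌋ × 446 = 315 × 446 mm
F4: ⌊446/2⌋ × 315 = 223 × 315 mm
F5: ⌊315/2⌋ × 223 = 157 × 223 mm
F6: ⌊223/2⌋ × 157 = 111 × 157 mm

111 × 157 mm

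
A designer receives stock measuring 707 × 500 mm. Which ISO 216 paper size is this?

B2 (500 × 707 mm)

Aspect ratio 707/500 ≈ 1.414 — close to the ISO √2 ≈ 1.414.
In the B-series (B0 = 1000 × 1414 mm): B2 = 500 × 707 mm.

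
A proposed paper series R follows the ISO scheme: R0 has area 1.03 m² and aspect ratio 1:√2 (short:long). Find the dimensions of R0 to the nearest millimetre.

853 × 1207 mm

Let the short side be w mm. Then w · w√2 = 1.03 m² = 1,030,000 mm².
w² = 1,030,000/√2, so w ≈ 853.4 mm; long side = w√2 ≈ 1206.9 mm.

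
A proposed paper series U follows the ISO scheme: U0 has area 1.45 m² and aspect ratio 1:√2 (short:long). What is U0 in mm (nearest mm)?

1013 × 1432 mm

Let the short side be w mm. Then w · w√2 = 1.45 m² = 1,450,000 mm².
w² = 1,450,000/√2, so w ≈ 1012.6 mm; long side = w√2 ≈ 1432.0 mm.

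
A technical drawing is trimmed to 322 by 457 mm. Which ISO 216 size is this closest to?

C3 (324 × 458 mm)

Aspect ratio 457/322 ≈ 1.419 — close to the ISO √2 ≈ 1.414.
In the C-series (envelope sizes, between A and B): C3 = 324 × 458 mm.
Off by 3 mm total — nearest standard size.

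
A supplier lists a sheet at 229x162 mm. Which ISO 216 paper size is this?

Aspect ratio 229/162 ≈ 1.414 — close to the ISO √2 ≈ 1.414.
In the C-series (envelope sizes, between A and B): C5 = 162 × 229 mm.

C5 (162 × 229 mm)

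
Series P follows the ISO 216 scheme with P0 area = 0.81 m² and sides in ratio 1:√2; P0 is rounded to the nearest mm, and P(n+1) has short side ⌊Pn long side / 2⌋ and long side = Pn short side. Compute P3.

267 × 378 mm

Let P0's short side be w mm. w · w√2 = 0.81 m² = 810,000 mm², so w ≈ 756.8 mm and w√2 ≈ 1070.3 mm → P0 = 757 × 1070 mm.
P1: ⌊1070/2⌋ × 757 = 535 × 757 mm
P2: ⌊757/2⌋ × 535 = 378 × 535 mm
P3: ⌊535/2⌋ × 378 = 267 × 378 mm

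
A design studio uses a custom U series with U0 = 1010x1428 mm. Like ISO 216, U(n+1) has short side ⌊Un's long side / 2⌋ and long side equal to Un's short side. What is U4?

U1: ⌊1428/2⌋ × 1010 = 714 × 1010 mm
U2: ⌊1010/2⌋ × 714 = 505 × 714 mm
U3: ⌊714/2⌋ × 505 = 357 × 505 mm
U4: ⌊505/2⌋ × 357 = 252 × 357 mm

252 × 357 mm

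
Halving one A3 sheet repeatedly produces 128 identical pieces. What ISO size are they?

A10

128 = 2^7, so 7 halving steps.
A3 → A4 → … → A10 after 7 steps.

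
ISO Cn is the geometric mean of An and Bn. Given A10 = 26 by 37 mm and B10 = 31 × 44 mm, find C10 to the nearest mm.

Short side: √(26 · 31) = √806 ≈ 28.4 → 28 mm
Long side: √(37 · 44) = √1628 ≈ 40.3 → 40 mm

28 × 40 mm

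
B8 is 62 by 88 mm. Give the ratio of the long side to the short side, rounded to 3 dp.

1.419

88 / 62 = 1.419
ISO 216 targets √2 ≈ 1.414; the +0.005 deviation is from mm rounding.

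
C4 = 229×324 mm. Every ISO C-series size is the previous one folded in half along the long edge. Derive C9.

40 × 57 mm

C5: ⌊324/2⌋ × 229 = 162 × 229 mm
C6: ⌊229/2⌋ × 162 = 114 × 162 mm
C7: ⌊162/2⌋ × 114 = 81 × 114 mm
C8: ⌊114/2⌋ × 81 = 57 × 81 mm
C9: ⌊81/2⌋ × 57 = 40 × 57 mm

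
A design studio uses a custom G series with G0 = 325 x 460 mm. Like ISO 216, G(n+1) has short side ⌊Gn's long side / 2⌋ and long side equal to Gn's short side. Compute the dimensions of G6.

40 × 57 mm

G1 = 230 × 325 mm (from G0 by 1 halving).
G2: ⌊325/2⌋ × 230 = 162 × 230 mm
G3: ⌊230/2⌋ × 162 = 115 × 162 mm
G4: ⌊162/2⌋ × 115 = 81 × 115 mm
G5: ⌊115/2⌋ × 81 = 57 × 81 mm
G6: ⌊81/2⌋ × 57 = 40 × 57 mm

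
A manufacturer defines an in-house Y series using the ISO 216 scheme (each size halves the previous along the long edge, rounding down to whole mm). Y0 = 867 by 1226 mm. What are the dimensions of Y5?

Y1: ⌊1226/2⌋ × 867 = 613 × 867 mm
Y2: ⌊867/2⌋ × 613 = 433 × 613 mm
Y3: ⌊613/2⌋ × 433 = 306 × 433 mm
Y4: ⌊433/2⌋ × 306 = 216 × 306 mm
Y5: ⌊306/2⌋ × 216 = 153 × 216 mm

153 × 216 mm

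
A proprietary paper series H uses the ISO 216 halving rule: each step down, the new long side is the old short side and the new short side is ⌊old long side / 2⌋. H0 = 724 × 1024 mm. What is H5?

128 × 181 mm

H1: ⌊1024/2⌋ × 724 = 512 × 724 mm
H2: ⌊724/2⌋ × 512 = 362 × 512 mm
H3: ⌊512/2⌋ × 362 = 256 × 362 mm
H4: ⌊362/2⌋ × 256 = 181 × 256 mm
H5: ⌊256/2⌋ × 181 = 128 × 181 mm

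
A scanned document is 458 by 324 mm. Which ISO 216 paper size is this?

Aspect ratio 458/324 ≈ 1.414 — close to the ISO √2 ≈ 1.414.
In the C-series (envelope sizes, between A and B): C3 = 324 × 458 mm.

C3 (324 × 458 mm)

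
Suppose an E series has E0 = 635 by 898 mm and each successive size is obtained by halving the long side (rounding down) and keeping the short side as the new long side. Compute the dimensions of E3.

224 × 317 mm

E1: ⌊898/2⌋ × 635 = 449 × 635 mm
E2: ⌊635/2⌋ × 449 = 317 × 449 mm
E3: ⌊449/2⌋ × 317 = 224 × 317 mm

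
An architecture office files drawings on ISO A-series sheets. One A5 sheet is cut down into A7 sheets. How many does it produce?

A5 = 148 × 210 mm; A7 = 74 × 105 mm.
Each halving step doubles the count; 2 steps from A5 to A7.
2^2 = 4.

4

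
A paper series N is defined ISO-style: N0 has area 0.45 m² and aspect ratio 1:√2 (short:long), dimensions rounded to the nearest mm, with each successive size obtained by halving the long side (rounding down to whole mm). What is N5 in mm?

Let N0's short side be w mm. w · w√2 = 0.45 m² = 450,000 mm², so w ≈ 564.1 mm and w√2 ≈ 797.7 mm → N0 = 564 × 798 mm.
N1: ⌊798/2⌋ × 564 = 399 × 564 mm
N2: ⌊564/2⌋ × 399 = 282 × 399 mm
N3: ⌊399/2⌋ × 282 = 199 × 282 mm
N4: ⌊282/2⌋ × 199 = 141 × 199 mm
N5: ⌊199/2⌋ × 141 = 99 × 141 mm

99 × 141 mm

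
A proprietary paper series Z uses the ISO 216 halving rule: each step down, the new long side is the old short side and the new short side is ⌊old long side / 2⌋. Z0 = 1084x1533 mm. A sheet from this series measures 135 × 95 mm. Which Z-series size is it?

Z0: 1084 × 1533 mm
Z1: 766 × 1084 mm
Z2: 542 × 766 mm
Z3: 383 × 542 mm
Z4: 271 × 383 mm
Z5: 191 × 271 mm
Z6: 135 × 191 mm
Z7: 95 × 135 mm
Z8: 67 × 95 mm
→ matches Z7.

Z7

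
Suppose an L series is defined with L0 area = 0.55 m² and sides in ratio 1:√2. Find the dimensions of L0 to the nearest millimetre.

624 × 882 mm

Let the short side be w mm. Then w · w√2 = 0.55 m² = 550,000 mm².
w² = 550,000/√2, so w ≈ 623.6 mm; long side = w√2 ≈ 881.9 mm.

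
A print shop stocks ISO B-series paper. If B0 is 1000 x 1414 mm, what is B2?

B1: ⌊1414/2⌋ × 1000 = 707 × 1000 mm
B2: ⌊1000/2⌋ × 707 = 500 × 707 mm

500 × 707 mm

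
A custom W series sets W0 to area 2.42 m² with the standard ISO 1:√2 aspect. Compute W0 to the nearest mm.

Let the short side be w mm. Then w · w√2 = 2.42 m² = 2,420,000 mm².
w² = 2,420,000/√2, so w ≈ 1308.1 mm; long side = w√2 ≈ 1850.0 mm.

1308 × 1850 mm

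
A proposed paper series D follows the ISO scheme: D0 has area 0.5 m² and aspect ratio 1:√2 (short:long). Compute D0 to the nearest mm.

595 × 841 mm

Let the short side be w mm. Then w · w√2 = 0.5 m² = 500,000 mm².
w² = 500,000/√2, so w ≈ 594.6 mm; long side = w√2 ≈ 840.9 mm.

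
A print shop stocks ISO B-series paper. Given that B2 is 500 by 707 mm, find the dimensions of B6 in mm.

125 × 176 mm

B3: ⌊707/2⌋ × 500 = 353 × 500 mm
B4: ⌊500/2⌋ × 353 = 250 × 353 mm
B5: ⌊353/2⌋ × 250 = 176 × 250 mm
B6: ⌊250/2⌋ × 176 = 125 × 176 mm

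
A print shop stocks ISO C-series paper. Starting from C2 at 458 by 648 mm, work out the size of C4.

C3: ⌊648/2⌋ × 458 = 324 × 458 mm
C4: ⌊458/2⌋ × 324 = 229 × 324 mm

229 × 324 mm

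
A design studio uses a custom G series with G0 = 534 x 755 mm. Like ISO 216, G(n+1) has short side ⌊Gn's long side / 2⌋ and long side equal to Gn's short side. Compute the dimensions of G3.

188 × 267 mm

G1: ⌊755/2⌋ × 534 = 377 × 534 mm
G2: ⌊534/2⌋ × 377 = 267 × 377 mm
G3: ⌊377/2⌋ × 267 = 188 × 267 mm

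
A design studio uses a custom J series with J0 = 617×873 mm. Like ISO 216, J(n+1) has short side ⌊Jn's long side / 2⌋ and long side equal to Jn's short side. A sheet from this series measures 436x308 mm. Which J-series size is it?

J0: 617 × 873 mm
J1: 436 × 617 mm
J2: 308 × 436 mm
J3: 218 × 308 mm
→ matches J2.

J2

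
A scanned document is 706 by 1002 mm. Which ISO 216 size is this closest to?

Aspect ratio 1002/706 ≈ 1.419 — close to the ISO √2 ≈ 1.414.
In the B-series (B0 = 1000 × 1414 mm): B1 = 707 × 1000 mm.
Off by 3 mm total — nearest standard size.

B1 (707 × 1000 mm)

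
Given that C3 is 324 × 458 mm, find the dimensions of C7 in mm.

81 × 114 mm

C4: ⌊458/2⌋ × 324 = 229 × 324 mm
C5: ⌊324/2⌋ × 229 = 162 × 229 mm
C6: ⌊229/2⌋ × 162 = 114 × 162 mm
C7: ⌊162/2⌋ × 114 = 81 × 114 mm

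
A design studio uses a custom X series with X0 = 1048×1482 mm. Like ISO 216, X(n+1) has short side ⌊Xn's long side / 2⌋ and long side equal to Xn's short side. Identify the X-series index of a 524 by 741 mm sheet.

X2

X0: 1048 × 1482 mm
X1: 741 × 1048 mm
X2: 524 × 741 mm
X3: 370 × 524 mm
→ matches X2.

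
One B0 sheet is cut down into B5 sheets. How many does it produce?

32

B0 = 1000 × 1414 mm; B5 = 176 × 250 mm.
Each halving step doubles the count; 5 steps from B0 to B5.
2^5 = 32.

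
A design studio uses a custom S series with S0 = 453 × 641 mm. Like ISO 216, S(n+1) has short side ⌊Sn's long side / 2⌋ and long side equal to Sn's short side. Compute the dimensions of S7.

S1 = 320 × 453 mm (from S0 by 1 halving).
S2: ⌊453/2⌋ × 320 = 226 × 320 mm
S3: ⌊320/2⌋ × 226 = 160 × 226 mm
S4: ⌊226/2⌋ × 160 = 113 × 160 mm
S5: ⌊160/2⌋ × 113 = 80 × 113 mm
S6: ⌊113/2⌋ × 80 = 56 × 80 mm
S7: ⌊80/2⌋ × 56 = 40 × 56 mm

40 × 56 mm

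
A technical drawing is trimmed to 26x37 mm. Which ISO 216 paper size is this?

A10 (26 × 37 mm)

Aspect ratio 37/26 ≈ 1.423 — close to the ISO √2 ≈ 1.414.
In the A-series (A0 area = 1 m²): A10 = 26 × 37 mm.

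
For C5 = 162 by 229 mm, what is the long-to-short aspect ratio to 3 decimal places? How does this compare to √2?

1.414

229 / 162 = 1.414
Matches √2 ≈ 1.414 — the ISO 216 defining ratio.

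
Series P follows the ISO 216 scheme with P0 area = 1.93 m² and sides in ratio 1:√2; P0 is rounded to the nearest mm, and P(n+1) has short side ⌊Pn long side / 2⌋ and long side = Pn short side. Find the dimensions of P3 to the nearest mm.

Let P0's short side be w mm. w · w√2 = 1.93 m² = 1,930,000 mm², so w ≈ 1168.2 mm and w√2 ≈ 1652.1 mm → P0 = 1168 × 1652 mm.
P1: ⌊1652/2⌋ × 1168 = 826 × 1168 mm
P2: ⌊1168/2⌋ × 826 = 584 × 826 mm
P3: ⌊826/2⌋ × 584 = 413 × 584 mm

413 × 584 mm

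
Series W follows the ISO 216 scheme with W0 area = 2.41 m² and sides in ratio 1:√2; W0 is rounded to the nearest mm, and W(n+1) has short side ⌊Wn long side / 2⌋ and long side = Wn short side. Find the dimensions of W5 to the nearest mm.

230 × 326 mm

Let W0's short side be w mm. w · w√2 = 2.41 m² = 2,410,000 mm², so w ≈ 1305.4 mm and w√2 ≈ 1846.1 mm → W0 = 1305 × 1846 mm.
W1: ⌊1846/2⌋ × 1305 = 923 × 1305 mm
W2: ⌊1305/2⌋ × 923 = 652 × 923 mm
W3: ⌊923/2⌋ × 652 = 461 × 652 mm
W4: ⌊652/2⌋ × 461 = 326 × 461 mm
W5: ⌊461/2⌋ × 326 = 230 × 326 mm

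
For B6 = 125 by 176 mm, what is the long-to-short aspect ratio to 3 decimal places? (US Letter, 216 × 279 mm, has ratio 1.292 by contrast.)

1.408

176 / 125 = 1.408
ISO 216 targets √2 ≈ 1.414; the -0.006 deviation is from mm rounding.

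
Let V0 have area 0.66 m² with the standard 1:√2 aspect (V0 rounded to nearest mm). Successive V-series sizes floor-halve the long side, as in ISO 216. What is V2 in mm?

341 × 483 mm

Let V0's short side be w mm. w · w√2 = 0.66 m² = 660,000 mm², so w ≈ 683.1 mm and w√2 ≈ 966.1 mm → V0 = 683 × 966 mm.
V1: ⌊966/2⌋ × 683 = 483 × 683 mm
V2: ⌊683/2⌋ × 483 = 341 × 483 mm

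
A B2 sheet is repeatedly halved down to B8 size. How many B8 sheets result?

64

Each ISO step halves the sheet: 1 × B2 → 2 × B3 → 4 × B4 → 8 × B5 → …
From B2 to B8 is 6 halving steps: 2^6 = 64.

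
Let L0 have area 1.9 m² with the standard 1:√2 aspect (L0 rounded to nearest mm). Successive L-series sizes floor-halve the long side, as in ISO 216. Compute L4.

Let L0's short side be w mm. w · w√2 = 1.9 m² = 1,900,000 mm², so w ≈ 1159.1 mm and w√2 ≈ 1639.2 mm → L0 = 1159 × 1639 mm.
L1: ⌊1639/2⌋ × 1159 = 819 × 1159 mm
L2: ⌊1159/2⌋ × 819 = 579 × 819 mm
L3: ⌊819/2⌋ × 579 = 409 × 579 mm
L4: ⌊579/2⌋ × 409 = 289 × 409 mm

289 × 409 mm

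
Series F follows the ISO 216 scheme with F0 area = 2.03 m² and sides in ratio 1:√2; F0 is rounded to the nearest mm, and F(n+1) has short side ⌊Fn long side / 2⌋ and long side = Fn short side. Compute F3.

423 × 599 mm

Let F0's short side be w mm. w · w√2 = 2.03 m² = 2,030,000 mm², so w ≈ 1198.1 mm and w√2 ≈ 1694.4 mm → F0 = 1198 × 1694 mm.
F1: ⌊1694/2⌋ × 1198 = 847 × 1198 mm
F2: ⌊1198/2⌋ × 847 = 599 × 847 mm
F3: ⌊847/2⌋ × 599 = 423 × 599 mm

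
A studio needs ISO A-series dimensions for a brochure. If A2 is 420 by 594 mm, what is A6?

105 × 148 mm

A3: ⌊594/2⌋ × 420 = 297 × 420 mm
A4: ⌊420/2⌋ × 297 = 210 × 297 mm
A5: ⌊297/2⌋ × 210 = 148 × 210 mm
A6: ⌊210/2⌋ × 148 = 105 × 148 mm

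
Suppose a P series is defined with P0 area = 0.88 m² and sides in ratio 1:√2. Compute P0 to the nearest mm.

789 × 1116 mm

Let the short side be w mm. Then w · w√2 = 0.88 m² = 880,000 mm².
w² = 880,000/√2, so w ≈ 788.8 mm; long side = w√2 ≈ 1115.6 mm.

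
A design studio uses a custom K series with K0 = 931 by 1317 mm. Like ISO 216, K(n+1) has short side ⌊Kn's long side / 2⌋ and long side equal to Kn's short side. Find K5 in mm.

K1: ⌊1317/2⌋ × 931 = 658 × 931 mm
K2: ⌊931/2⌋ × 658 = 465 × 658 mm
K3: ⌊658/2⌋ × 465 = 329 × 465 mm
K4: ⌊465/2⌋ × 329 = 232 × 329 mm
K5: ⌊329/2⌋ × 232 = 164 × 232 mm

164 × 232 mm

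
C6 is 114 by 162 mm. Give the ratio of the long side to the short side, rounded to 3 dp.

1.421

162 / 114 = 1.421
ISO 216 targets √2 ≈ 1.414; the +0.007 deviation is from mm rounding.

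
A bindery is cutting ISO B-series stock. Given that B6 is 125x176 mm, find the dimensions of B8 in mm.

B7: ⌊176/2⌋ × 125 = 88 × 125 mm
B8: ⌊125/2⌋ × 88 = 62 × 88 mm

62 × 88 mm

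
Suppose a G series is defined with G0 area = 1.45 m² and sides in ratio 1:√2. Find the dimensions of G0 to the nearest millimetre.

Let the short side be w mm. Then w · w√2 = 1.45 m² = 1,450,000 mm².
w² = 1,450,000/√2, so w ≈ 1012.6 mm; long side = w√2 ≈ 1432.0 mm.

1013 × 1432 mm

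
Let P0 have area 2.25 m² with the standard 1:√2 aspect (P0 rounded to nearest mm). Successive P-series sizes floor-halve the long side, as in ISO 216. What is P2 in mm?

630 × 892 mm

Let P0's short side be w mm. w · w√2 = 2.25 m² = 2,250,000 mm², so w ≈ 1261.3 mm and w√2 ≈ 1783.8 mm → P0 = 1261 × 1784 mm.
P1: ⌊1784/2⌋ × 1261 = 892 × 1261 mm
P2: ⌊1261/2⌋ × 892 = 630 × 892 mm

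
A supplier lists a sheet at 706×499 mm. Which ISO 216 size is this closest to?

Aspect ratio 706/499 ≈ 1.415 — close to the ISO √2 ≈ 1.414.
In the B-series (B0 = 1000 × 1414 mm): B2 = 500 × 707 mm.
Off by 2 mm total — nearest standard size.

B2 (500 × 707 mm)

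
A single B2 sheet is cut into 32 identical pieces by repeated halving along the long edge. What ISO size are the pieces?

32 = 2^5, so 5 halving steps.
B2 → B3 → … → B7 after 5 steps.

B7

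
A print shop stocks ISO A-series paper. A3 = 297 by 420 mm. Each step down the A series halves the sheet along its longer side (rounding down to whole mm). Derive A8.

52 × 74 mm

A4: ⌊420/2⌋ × 297 = 210 × 297 mm
A5: ⌊297/2⌋ × 210 = 148 × 210 mm
A6: ⌊210/2⌋ × 148 = 105 × 148 mm
A7: ⌊148/2⌋ × 105 = 74 × 105 mm
A8: ⌊105/2⌋ × 74 = 52 × 74 mm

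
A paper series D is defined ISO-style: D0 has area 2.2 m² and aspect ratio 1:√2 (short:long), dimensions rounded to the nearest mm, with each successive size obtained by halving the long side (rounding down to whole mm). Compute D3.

Let D0's short side be w mm. w · w√2 = 2.2 m² = 2,200,000 mm², so w ≈ 1247.3 mm and w√2 ≈ 1763.9 mm → D0 = 1247 × 1764 mm.
D1: ⌊1764/2⌋ × 1247 = 882 × 1247 mm
D2: ⌊1247/2⌋ × 882 = 623 × 882 mm
D3: ⌊882/2⌋ × 623 = 441 × 623 mm

441 × 623 mm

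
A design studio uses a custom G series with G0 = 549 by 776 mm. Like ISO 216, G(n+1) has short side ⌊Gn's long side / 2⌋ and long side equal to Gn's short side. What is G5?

97 × 137 mm

G1: ⌊776/2⌋ × 549 = 388 × 549 mm
G2: ⌊549/2⌋ × 388 = 274 × 388 mm
G3: ⌊388/2⌋ × 274 = 194 × 274 mm
G4: ⌊274/2⌋ × 194 = 137 × 194 mm
G5: ⌊194/2⌋ × 137 = 97 × 137 mm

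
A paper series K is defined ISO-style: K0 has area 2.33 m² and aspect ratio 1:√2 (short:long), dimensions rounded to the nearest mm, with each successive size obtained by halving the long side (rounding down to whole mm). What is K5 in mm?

Let K0's short side be w mm. w · w√2 = 2.33 m² = 2,330,000 mm², so w ≈ 1283.6 mm and w√2 ≈ 1815.2 mm → K0 = 1284 × 1815 mm.
K1: ⌊1815/2⌋ × 1284 = 907 × 1284 mm
K2: ⌊1284/2⌋ × 907 = 642 × 907 mm
K3: ⌊907/2⌋ × 642 = 453 × 642 mm
K4: ⌊642/2⌋ × 453 = 321 × 453 mm
K5: ⌊453/2⌋ × 321 = 226 × 321 mm

226 × 321 mm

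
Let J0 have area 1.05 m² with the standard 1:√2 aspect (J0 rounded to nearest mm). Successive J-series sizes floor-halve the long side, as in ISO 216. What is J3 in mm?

304 × 431 mm

Let J0's short side be w mm. w · w√2 = 1.05 m² = 1,050,000 mm², so w ≈ 861.7 mm and w√2 ≈ 1218.6 mm → J0 = 862 × 1219 mm.
J1: ⌊1219/2⌋ × 862 = 609 × 862 mm
J2: ⌊862/2⌋ × 609 = 431 × 609 mm
J3: ⌊609/2⌋ × 431 = 304 × 431 mm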